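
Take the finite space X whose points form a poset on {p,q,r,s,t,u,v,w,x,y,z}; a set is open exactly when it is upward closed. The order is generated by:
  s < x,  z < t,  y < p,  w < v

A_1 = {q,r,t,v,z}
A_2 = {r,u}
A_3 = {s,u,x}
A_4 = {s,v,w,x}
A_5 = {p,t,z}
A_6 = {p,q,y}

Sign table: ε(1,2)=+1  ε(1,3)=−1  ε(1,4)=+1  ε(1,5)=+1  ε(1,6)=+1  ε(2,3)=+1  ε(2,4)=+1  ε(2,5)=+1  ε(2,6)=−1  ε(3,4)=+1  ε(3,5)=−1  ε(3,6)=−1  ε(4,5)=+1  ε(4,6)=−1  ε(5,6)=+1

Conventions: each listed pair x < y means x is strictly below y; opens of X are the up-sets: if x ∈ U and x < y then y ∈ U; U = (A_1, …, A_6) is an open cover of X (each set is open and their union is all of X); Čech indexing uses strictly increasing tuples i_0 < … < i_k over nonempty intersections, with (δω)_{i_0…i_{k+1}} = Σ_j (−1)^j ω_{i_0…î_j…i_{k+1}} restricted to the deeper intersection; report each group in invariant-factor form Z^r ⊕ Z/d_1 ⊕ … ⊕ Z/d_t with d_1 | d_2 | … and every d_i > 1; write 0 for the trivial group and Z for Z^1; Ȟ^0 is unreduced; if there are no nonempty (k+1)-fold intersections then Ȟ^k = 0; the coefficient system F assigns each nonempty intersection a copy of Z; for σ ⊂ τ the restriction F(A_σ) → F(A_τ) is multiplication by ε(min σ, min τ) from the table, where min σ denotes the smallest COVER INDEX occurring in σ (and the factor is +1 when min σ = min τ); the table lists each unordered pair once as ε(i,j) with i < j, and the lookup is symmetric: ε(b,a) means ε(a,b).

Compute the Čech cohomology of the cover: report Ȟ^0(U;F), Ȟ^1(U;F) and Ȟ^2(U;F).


cover nerve:
  A12={r} A14={v} A15={t,z} A16={q} A23={u} A34={s,x} A56={p}
C dims 6,7; δ0: rk 5, SNF 1^5
Ȟ^0: (6−5)−0=1 ⇒ Z
Ȟ^1: (7−0)−5=2 ⇒ Z^2
Ȟ^2: (0−0)−0=0 ⇒ 0

Ȟ^0 ≅ Z,  Ȟ^1 ≅ Z^2,  Ȟ^2 ≅ 0


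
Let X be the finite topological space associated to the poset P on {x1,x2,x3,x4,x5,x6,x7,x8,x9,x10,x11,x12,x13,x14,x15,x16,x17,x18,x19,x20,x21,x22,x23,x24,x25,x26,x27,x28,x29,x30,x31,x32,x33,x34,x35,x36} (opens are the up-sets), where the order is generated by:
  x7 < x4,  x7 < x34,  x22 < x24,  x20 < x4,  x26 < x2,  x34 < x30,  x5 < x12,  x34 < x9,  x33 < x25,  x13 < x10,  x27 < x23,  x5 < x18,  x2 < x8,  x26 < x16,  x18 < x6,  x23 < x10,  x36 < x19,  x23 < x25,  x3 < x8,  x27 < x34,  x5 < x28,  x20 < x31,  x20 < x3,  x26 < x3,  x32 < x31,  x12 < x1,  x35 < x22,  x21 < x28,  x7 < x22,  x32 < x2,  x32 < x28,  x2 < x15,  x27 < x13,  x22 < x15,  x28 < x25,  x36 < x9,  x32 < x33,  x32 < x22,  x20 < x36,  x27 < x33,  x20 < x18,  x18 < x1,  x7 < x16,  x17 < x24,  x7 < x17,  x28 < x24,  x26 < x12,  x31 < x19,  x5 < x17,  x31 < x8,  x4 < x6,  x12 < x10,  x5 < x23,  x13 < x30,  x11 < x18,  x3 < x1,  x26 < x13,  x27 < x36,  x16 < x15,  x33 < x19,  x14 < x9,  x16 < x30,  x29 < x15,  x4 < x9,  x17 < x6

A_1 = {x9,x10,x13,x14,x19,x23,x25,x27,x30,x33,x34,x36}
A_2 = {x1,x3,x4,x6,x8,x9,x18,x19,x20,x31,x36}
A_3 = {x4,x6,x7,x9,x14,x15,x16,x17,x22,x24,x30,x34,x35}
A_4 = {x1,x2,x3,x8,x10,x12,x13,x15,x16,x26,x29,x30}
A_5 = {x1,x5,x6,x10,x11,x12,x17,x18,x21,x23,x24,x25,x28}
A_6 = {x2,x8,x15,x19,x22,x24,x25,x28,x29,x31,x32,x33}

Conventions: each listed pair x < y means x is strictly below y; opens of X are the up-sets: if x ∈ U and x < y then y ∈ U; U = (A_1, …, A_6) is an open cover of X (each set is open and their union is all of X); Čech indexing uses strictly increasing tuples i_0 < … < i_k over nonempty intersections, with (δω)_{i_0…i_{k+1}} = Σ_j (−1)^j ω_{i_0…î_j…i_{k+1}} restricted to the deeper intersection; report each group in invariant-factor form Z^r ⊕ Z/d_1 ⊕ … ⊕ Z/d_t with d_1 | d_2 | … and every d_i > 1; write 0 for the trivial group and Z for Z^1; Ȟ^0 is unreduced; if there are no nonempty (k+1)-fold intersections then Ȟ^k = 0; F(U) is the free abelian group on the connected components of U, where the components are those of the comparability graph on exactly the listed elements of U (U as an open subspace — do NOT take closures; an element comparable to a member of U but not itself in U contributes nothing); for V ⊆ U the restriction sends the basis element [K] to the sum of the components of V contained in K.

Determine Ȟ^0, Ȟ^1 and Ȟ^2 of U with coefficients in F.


nonempty overlaps:
  A12={x9,x19,x36} A13={x9,x14,x30,x34} A14={x10,x13,x30} A15={x10,x23,x25} A16={x19,x25,x33} A23={x4,x6,x9} A24={x1,x3,x8} A25={x1,x6,x18} A26={x8,x19,x31} A34={x15,x16,x30} A35={x6,x17,x24} A36={x15,x22,x24} A45={x1,x10,x12} A46={x2,x8,x15,x29} A56={x24,x25,x28}
  A123={x9} A126={x19} A134={x30} A145={x10} A156={x25} A235={x6} A245={x1} A246={x8} A346={x15} A356={x24}
components per intersection:
  A1: {x9,x10,x13,x14,x19,x23,x25,x27,x30,x33,x34,x36}
  A2: {x1,x3,x4,x6,x8,x9,x18,x19,x20,x31,x36}
  A3: {x4,x6,x7,x9,x14,x15,x16,x17,x22,x24,x30,x34,x35}
  A4: {x1,x2,x3,x8,x10,x12,x13,x15,x16,x26,x29,x30}
  A5: {x1,x5,x6,x10,x11,x12,x17,x18,x21,x23,x24,x25,x28}
  A6: {x2,x8,x15,x19,x22,x24,x25,x28,x29,x31,x32,x33}
  A12: {x9,x19,x36}
  A13: {x9,x14,x30,x34}
  A14: {x10,x13,x30}
  A15: {x10,x23,x25}
  A16: {x19,x25,x33}
  A23: {x4,x6,x9}
  A24: {x1,x3,x8}
  A25: {x1,x6,x18}
  A26: {x8,x19,x31}
  A34: {x15,x16,x30}
  A35: {x6,x17,x24}
  A36: {x15,x22,x24}
  A45: {x1,x10,x12}
  A46: {x2,x8,x15,x29}
  A56: {x24,x25,x28}
  A123: {x9}
  A126: {x19}
  A134: {x30}
  A145: {x10}
  A156: {x25}
  A235: {x6}
  A245: {x1}
  A246: {x8}
  A346: {x15}
  A356: {x24}
C dims 6,15,10; δ0: rk 5, SNF 1^5; δ1: rk 10, SNF 1^9·2
degree 0: 6−5−0 = 1 → Ȟ^0 ≅ Z
degree 1: 15−10−5 = 0 → Ȟ^1 ≅ 0
degree 2: 10−0−10 = 0 plus torsion [2] → Ȟ^2 ≅ Z/2

Ȟ^0 ≅ Z, Ȟ^1 ≅ 0, Ȟ^2 ≅ Z/2


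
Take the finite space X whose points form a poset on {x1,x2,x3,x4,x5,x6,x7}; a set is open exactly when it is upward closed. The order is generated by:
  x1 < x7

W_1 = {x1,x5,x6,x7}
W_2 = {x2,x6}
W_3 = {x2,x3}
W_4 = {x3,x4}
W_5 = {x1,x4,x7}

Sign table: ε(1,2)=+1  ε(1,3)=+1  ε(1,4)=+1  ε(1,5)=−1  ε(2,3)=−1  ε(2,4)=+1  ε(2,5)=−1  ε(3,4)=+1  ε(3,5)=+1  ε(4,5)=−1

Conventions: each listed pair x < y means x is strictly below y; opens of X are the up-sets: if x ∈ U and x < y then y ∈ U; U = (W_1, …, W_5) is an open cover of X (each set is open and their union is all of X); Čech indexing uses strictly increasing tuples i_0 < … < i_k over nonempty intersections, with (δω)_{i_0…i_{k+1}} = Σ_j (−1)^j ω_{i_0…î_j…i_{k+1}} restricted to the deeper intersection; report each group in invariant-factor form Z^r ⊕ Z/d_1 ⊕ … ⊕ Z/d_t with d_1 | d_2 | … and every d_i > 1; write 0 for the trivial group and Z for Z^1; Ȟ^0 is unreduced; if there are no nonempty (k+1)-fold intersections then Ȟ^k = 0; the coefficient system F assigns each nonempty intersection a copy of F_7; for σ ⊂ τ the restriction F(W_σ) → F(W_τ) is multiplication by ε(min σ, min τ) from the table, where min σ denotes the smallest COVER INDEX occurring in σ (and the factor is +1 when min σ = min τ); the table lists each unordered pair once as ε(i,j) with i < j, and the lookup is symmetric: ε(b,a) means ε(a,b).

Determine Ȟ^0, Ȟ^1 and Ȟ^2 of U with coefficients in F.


nerve simplices:
  W12={x6} W15={x1,x7} W23={x2} W34={x3} W45={x4}
C dims 5,5; δ0: rk_F7 5
degree 0: 5−5−0 = 0 → Ȟ^0 ≅ 0
degree 1: 5−0−5 = 0 → Ȟ^1 ≅ 0
degree 2: 0−0−0 = 0 → Ȟ^2 ≅ 0

Ȟ^0(U;F) ≅ 0, Ȟ^1(U;F) ≅ 0, Ȟ^2(U;F) ≅ 0


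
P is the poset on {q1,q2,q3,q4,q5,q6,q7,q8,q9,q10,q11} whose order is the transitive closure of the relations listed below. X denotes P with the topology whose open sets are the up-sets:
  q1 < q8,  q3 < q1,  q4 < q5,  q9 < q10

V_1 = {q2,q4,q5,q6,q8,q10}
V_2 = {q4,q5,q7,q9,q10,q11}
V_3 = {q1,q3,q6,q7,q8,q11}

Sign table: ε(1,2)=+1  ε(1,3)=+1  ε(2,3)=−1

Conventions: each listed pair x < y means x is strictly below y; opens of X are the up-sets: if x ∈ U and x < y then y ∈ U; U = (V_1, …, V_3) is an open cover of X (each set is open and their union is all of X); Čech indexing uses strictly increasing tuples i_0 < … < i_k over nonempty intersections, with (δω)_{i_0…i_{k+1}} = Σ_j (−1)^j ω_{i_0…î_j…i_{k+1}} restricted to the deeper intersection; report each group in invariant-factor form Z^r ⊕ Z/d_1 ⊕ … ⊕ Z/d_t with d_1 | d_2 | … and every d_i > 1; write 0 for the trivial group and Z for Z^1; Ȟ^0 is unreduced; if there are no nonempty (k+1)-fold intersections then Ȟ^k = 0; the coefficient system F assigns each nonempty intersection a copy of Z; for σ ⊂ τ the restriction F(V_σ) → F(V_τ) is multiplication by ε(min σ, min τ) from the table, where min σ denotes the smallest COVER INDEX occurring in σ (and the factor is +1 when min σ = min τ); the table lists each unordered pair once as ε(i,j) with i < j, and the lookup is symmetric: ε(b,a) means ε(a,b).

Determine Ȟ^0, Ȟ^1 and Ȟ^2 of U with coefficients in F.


Ȟ^0 = 0; Ȟ^1 = Z/2; Ȟ^2 = 0

nerve simplices:
  V12={q4,q5,q10} V13={q6,q8} V23={q7,q11}
C dims 3,3; δ0: rk 3, SNF 1^2·2
degree 0: 3−3−0 = 0 → Ȟ^0 ≅ 0
degree 1: 3−0−3 = 0 plus torsion [2] → Ȟ^1 ≅ Z/2
degree 2: 0−0−0 = 0 → Ȟ^2 ≅ 0


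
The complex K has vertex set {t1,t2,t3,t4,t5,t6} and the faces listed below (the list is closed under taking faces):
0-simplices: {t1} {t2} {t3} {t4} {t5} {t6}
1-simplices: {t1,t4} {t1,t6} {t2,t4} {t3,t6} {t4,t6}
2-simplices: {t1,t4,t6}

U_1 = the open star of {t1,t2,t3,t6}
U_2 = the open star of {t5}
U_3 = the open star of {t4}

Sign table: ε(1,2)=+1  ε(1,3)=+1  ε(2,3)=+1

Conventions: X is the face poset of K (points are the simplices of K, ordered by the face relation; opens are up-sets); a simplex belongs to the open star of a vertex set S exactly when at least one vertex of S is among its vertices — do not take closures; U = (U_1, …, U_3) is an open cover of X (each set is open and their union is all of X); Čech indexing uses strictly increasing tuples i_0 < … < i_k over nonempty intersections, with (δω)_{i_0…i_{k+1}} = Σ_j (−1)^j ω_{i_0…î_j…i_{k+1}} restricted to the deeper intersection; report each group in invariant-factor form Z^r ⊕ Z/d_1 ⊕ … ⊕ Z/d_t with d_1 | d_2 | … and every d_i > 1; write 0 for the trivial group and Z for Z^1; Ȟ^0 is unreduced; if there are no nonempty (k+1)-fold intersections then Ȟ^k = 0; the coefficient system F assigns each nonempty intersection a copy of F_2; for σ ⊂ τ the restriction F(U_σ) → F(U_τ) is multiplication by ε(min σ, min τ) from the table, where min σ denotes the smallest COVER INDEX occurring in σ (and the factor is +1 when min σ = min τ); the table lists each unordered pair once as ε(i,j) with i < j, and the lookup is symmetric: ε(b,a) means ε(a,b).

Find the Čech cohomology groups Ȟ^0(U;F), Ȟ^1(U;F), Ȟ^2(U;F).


cover nerve:
  U1={{t1},{t2},{t3},{t6},{t1,t4},{t1,t6},{t2,t4},{t3,t6},{t4,t6},{t1,t4,t6}} U2={{t5}} U3={{t4},{t1,t4},{t2,t4},{t4,t6},{t1,t4,t6}}
  U13={{t1,t4},{t2,t4},{t4,t6},{t1,t4,t6}}
C dims 3,1; δ0: rk_F2 1
Ȟ^0: (3−1)−0=2 ⇒ Z/2 ⊕ Z/2
Ȟ^1: (1−0)−1=0 ⇒ 0
Ȟ^2: (0−0)−0=0 ⇒ 0

Ȟ^0(U;F) ≅ Z/2 ⊕ Z/2; Ȟ^1(U;F) ≅ 0; Ȟ^2(U;F) ≅ 0


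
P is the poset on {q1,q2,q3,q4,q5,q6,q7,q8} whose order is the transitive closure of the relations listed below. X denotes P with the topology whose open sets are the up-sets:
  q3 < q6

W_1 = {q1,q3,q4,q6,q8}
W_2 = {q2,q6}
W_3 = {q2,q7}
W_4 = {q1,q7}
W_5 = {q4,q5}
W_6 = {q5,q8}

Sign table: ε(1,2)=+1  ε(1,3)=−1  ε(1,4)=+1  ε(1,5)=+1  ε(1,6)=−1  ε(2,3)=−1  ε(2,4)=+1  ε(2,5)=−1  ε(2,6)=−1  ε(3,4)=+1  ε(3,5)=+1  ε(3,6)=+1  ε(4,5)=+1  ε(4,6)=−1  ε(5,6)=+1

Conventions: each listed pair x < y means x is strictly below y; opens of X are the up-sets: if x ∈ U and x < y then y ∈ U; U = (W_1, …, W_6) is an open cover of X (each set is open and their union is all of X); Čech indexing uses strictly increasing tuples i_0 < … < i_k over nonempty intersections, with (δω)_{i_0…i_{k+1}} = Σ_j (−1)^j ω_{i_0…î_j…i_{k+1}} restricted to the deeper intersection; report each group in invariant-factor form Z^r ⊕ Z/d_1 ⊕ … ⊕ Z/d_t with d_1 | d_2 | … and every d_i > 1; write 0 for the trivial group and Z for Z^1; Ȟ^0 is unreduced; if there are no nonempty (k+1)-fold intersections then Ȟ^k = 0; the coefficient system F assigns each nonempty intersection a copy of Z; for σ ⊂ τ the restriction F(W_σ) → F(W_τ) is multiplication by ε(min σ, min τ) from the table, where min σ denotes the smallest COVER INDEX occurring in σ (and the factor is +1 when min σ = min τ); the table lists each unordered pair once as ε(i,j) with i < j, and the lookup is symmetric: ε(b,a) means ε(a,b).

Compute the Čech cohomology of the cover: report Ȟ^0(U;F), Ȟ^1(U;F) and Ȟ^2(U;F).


Ȟ^0(U;F) ≅ 0; Ȟ^1(U;F) ≅ Z ⊕ Z/2; Ȟ^2(U;F) ≅ 0

nonempty intersections:
  W12={q6} W14={q1} W15={q4} W16={q8} W23={q2} W34={q7} W56={q5}
C dims 6,7; δ0: rk 6, SNF 1^5·2
Ȟ^0: (6−6)−0=0 ⇒ 0
Ȟ^1: (7−0)−6=1 plus torsion [2] ⇒ Z ⊕ Z/2
Ȟ^2: (0−0)−0=0 ⇒ 0


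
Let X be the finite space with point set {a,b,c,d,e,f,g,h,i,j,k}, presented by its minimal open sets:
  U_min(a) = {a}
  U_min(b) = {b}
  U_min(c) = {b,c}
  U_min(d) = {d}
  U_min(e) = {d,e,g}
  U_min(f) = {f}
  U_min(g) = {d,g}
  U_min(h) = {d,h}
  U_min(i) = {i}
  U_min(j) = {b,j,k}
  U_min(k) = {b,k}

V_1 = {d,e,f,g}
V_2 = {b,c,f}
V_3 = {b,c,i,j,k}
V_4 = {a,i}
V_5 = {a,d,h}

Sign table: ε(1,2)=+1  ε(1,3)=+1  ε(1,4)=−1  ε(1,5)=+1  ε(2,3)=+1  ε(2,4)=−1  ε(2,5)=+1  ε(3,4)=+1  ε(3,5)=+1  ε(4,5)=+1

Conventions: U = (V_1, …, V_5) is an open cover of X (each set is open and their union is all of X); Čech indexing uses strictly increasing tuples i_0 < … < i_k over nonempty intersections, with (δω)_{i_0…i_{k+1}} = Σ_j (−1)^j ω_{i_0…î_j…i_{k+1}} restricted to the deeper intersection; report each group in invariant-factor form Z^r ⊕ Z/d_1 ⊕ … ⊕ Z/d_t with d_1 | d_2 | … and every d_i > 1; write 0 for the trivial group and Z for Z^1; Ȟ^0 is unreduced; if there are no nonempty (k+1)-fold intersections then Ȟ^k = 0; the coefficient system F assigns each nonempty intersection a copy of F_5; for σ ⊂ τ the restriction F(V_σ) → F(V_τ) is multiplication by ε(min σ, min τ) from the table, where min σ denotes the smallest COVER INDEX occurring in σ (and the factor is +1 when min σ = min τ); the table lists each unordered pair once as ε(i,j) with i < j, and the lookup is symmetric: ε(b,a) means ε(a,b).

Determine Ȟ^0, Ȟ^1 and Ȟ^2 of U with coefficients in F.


Ȟ^0 = Z/5, Ȟ^1 = Z/5, Ȟ^2 = 0

cover nerve:
  V12={f} V15={d} V23={b,c} V34={i} V45={a}
C dims 5,5; δ0: rk_F5 4
Ȟ^0: (5−4)−0=1 ⇒ Z/5
Ȟ^1: (5−0)−4=1 ⇒ Z/5
Ȟ^2: (0−0)−0=0 ⇒ 0


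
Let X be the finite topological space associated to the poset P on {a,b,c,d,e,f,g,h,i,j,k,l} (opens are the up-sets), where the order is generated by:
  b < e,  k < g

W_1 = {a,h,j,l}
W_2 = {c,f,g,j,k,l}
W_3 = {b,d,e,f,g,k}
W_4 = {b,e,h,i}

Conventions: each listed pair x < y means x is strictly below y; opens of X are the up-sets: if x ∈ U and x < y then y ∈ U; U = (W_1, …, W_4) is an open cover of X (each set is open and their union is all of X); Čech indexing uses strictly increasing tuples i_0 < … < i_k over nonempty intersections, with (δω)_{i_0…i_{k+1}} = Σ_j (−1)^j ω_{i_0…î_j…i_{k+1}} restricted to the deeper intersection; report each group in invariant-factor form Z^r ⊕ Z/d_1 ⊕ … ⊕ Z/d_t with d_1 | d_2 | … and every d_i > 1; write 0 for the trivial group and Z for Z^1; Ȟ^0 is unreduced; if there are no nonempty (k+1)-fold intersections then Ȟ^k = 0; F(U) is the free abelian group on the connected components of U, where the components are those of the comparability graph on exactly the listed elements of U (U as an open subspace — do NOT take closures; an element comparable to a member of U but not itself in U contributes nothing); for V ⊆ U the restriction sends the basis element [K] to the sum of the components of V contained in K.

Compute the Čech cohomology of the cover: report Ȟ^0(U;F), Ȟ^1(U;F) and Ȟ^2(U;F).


nonempty overlaps:
  W12={j,l} W14={h} W23={f,g,k} W34={b,e}
components per intersection:
  W1: {a} {h} {j} {l}
  W2: {c} {f} {g,k} {j} {l}
  W3: {b,e} {d} {f} {g,k}
  W4: {b,e} {h} {i}
  W12: {j} {l}
  W14: {h}
  W23: {f} {g,k}
  W34: {b,e}
C dims 16,6; δ0: rk 6, SNF 1^6
degree 0: 16−6−0 = 10 → Ȟ^0 ≅ Z^10
degree 1: 6−0−6 = 0 → Ȟ^1 ≅ 0
degree 2: 0−0−0 = 0 → Ȟ^2 ≅ 0

Ȟ^0 ≅ Z^10,  Ȟ^1 ≅ 0,  Ȟ^2 ≅ 0


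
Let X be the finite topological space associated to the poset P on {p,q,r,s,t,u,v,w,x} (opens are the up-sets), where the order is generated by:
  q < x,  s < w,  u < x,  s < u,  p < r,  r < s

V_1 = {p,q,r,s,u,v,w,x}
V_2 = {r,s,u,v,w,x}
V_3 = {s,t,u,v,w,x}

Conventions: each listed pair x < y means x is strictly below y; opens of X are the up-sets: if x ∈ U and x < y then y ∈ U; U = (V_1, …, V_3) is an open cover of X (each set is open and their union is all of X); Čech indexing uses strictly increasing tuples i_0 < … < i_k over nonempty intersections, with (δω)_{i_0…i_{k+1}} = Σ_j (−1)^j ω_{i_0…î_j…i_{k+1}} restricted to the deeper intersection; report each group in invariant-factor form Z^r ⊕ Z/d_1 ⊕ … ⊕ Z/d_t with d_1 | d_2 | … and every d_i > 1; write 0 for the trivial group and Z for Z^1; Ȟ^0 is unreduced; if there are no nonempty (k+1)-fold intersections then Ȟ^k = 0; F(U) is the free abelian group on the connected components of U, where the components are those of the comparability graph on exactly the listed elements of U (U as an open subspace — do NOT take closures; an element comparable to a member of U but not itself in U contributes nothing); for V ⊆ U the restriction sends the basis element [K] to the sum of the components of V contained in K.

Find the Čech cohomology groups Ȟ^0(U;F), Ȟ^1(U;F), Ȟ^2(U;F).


intersection data:
  V12={r,s,u,v,w,x} V13={s,u,v,w,x} V23={s,u,v,w,x}
  V123={s,u,v,w,x}
components per intersection:
  V1: {p,q,r,s,u,w,x} {v}
  V2: {r,s,u,w,x} {v}
  V3: {s,u,w,x} {t} {v}
  V12: {r,s,u,w,x} {v}
  V13: {s,u,w,x} {v}
  V23: {s,u,w,x} {v}
  V123: {s,u,w,x} {v}
C dims 7,6,2; δ0: rk 4, SNF 1^4; δ1: rk 2, SNF 1^2
Ȟ^0 = (7 − 4) − 0 = 3, so Ȟ^0 ≅ Z^3
Ȟ^1 = (6 − 2) − 4 = 0, so Ȟ^1 ≅ 0
Ȟ^2 = (2 − 0) − 2 = 0, so Ȟ^2 ≅ 0

Ȟ^0 ≅ Z^3, Ȟ^1 ≅ 0 and Ȟ^2 ≅ 0


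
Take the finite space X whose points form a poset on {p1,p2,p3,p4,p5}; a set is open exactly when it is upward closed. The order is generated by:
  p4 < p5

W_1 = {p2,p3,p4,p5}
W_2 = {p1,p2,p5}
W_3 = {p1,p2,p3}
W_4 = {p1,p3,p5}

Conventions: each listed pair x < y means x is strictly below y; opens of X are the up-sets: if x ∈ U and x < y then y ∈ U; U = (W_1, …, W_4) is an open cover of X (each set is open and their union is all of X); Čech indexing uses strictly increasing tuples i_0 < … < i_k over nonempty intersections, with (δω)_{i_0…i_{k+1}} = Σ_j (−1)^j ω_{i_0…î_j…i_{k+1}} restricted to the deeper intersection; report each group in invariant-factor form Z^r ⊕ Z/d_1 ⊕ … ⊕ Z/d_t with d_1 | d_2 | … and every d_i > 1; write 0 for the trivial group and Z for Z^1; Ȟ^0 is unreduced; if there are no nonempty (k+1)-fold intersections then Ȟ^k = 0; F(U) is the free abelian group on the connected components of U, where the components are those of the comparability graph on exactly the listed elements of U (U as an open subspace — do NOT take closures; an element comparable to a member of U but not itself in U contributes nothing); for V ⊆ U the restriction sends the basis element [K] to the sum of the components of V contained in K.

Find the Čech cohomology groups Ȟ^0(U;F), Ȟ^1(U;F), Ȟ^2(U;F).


nerve of the cover:
  W12={p2,p5} W13={p2,p3} W14={p3,p5} W23={p1,p2} W24={p1,p5} W34={p1,p3}
  W123={p2} W124={p5} W134={p3} W234={p1}
components per intersection:
  W1: {p2} {p3} {p4,p5}
  W2: {p1} {p2} {p5}
  W3: {p1} {p2} {p3}
  W4: {p1} {p3} {p5}
  W12: {p2} {p5}
  W13: {p2} {p3}
  W14: {p3} {p5}
  W23: {p1} {p2}
  W24: {p1} {p5}
  W34: {p1} {p3}
  W123: {p2}
  W124: {p5}
  W134: {p3}
  W234: {p1}
C dims 12,12,4; δ0: rk 8, SNF 1^8; δ1: rk 4, SNF 1^4
Ȟ^0 = (12 − 8) − 0 = 4, so Ȟ^0 ≅ Z^4
Ȟ^1 = (12 − 4) − 8 = 0, so Ȟ^1 ≅ 0
Ȟ^2 = (4 − 0) − 4 = 0, so Ȟ^2 ≅ 0

Ȟ^0 = Z^4, Ȟ^1 = 0 and Ȟ^2 = 0


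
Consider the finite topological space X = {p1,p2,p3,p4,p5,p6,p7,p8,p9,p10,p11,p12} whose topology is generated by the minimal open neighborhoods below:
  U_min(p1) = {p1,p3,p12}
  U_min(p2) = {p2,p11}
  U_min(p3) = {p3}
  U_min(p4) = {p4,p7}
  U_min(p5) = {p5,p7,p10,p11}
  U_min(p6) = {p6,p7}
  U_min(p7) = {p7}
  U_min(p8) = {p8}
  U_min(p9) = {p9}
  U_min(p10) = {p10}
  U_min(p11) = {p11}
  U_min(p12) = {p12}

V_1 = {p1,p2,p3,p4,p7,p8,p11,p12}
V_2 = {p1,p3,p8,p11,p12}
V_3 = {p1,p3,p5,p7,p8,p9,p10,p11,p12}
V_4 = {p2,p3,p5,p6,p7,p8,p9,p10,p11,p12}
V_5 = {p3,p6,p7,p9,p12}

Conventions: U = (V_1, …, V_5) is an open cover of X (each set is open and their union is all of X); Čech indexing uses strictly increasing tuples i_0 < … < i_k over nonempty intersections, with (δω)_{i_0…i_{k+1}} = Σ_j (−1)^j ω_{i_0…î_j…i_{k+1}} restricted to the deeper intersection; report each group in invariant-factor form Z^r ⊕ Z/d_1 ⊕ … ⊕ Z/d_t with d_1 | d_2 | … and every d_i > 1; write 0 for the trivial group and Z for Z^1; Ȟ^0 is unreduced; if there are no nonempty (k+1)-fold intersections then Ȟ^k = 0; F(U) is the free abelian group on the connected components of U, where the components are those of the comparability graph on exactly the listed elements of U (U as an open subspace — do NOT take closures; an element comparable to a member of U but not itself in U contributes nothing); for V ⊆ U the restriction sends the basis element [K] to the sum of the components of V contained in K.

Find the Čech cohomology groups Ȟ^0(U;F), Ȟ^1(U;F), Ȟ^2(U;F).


Ȟ^0(U;F) ≅ Z^4, Ȟ^1(U;F) ≅ 0, Ȟ^2(U;F) ≅ 0

nerve of the cover:
  V12={p1,p3,p8,p11,p12} V13={p1,p3,p7,p8,p11,p12} V14={p2,p3,p7,p8,p11,p12} V15={p3,p7,p12} V23={p1,p3,p8,p11,p12} V24={p3,p8,p11,p12} V25={p3,p12} V34={p3,p5,p7,p8,p9,p10,p11,p12} V35={p3,p7,p9,p12} V45={p3,p6,p7,p9,p12}
  V123={p1,p3,p8,p11,p12} V124={p3,p8,p11,p12} V125={p3,p12} V134={p3,p7,p8,p11,p12} V135={p3,p7,p12} V145={p3,p7,p12} V234={p3,p8,p11,p12} V235={p3,p12} V245={p3,p12} V345={p3,p7,p9,p12}
  V1234={p3,p8,p11,p12} V1235={p3,p12} V1245={p3,p12} V1345={p3,p7,p12} V2345={p3,p12}
  V12345={p3,p12}
components per intersection:
  V1: {p1,p3,p12} {p2,p11} {p4,p7} {p8}
  V2: {p1,p3,p12} {p8} {p11}
  V3: {p1,p3,p12} {p5,p7,p10,p11} {p8} {p9}
  V4: {p2,p5,p6,p7,p10,p11} {p3} {p8} {p9} {p12}
  V5: {p3} {p6,p7} {p9} {p12}
  V12: {p1,p3,p12} {p8} {p11}
  V13: {p1,p3,p12} {p7} {p8} {p11}
  V14: {p2,p11} {p3} {p7} {p8} {p12}
  V15: {p3} {p7} {p12}
  V23: {p1,p3,p12} {p8} {p11}
  V24: {p3} {p8} {p11} {p12}
  V25: {p3} {p12}
  V34: {p3} {p5,p7,p10,p11} {p8} {p9} {p12}
  V35: {p3} {p7} {p9} {p12}
  V45: {p3} {p6,p7} {p9} {p12}
  V123: {p1,p3,p12} {p8} {p11}
  V124: {p3} {p8} {p11} {p12}
  V125: {p3} {p12}
  V134: {p3} {p7} {p8} {p11} {p12}
  V135: {p3} {p7} {p12}
  V145: {p3} {p7} {p12}
  V234: {p3} {p8} {p11} {p12}
  V235: {p3} {p12}
  V245: {p3} {p12}
  V345: {p3} {p7} {p9} {p12}
  V1234: {p3} {p8} {p11} {p12}
  V1235: {p3} {p12}
  V1245: {p3} {p12}
  V1345: {p3} {p7} {p12}
  V2345: {p3} {p12}
  V12345: {p3} {p12}
C dims 20,37,32,13; δ0: rk 16, SNF 1^16; δ1: rk 21, SNF 1^21; δ2: rk 11, SNF 1^11
Ȟ^0 = (20 − 16) − 0 = 4, so Ȟ^0 ≅ Z^4
Ȟ^1 = (37 − 21) − 16 = 0, so Ȟ^1 ≅ 0
Ȟ^2 = (32 − 11) − 21 = 0, so Ȟ^2 ≅ 0


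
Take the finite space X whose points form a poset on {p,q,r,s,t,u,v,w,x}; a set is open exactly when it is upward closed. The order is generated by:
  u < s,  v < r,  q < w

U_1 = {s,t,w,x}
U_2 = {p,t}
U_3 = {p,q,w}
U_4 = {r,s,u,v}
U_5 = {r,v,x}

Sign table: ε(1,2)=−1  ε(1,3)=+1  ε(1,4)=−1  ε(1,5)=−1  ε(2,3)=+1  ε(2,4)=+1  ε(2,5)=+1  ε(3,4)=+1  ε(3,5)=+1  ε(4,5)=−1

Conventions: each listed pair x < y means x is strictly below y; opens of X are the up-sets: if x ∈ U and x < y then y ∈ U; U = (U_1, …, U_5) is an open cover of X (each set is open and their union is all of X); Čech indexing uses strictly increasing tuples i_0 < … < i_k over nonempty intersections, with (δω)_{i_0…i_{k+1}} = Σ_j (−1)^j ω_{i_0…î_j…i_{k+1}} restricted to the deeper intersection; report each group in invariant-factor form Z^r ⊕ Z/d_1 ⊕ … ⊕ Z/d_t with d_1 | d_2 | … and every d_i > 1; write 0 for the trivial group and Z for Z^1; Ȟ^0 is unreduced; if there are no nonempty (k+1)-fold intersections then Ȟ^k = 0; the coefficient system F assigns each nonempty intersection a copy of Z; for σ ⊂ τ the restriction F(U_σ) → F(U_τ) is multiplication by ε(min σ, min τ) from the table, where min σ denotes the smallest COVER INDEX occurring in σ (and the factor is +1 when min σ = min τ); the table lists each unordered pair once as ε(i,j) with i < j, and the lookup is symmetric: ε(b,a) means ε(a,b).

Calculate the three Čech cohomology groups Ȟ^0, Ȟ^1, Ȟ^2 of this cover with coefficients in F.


nerve simplices:
  U12={t} U13={w} U14={s} U15={x} U23={p} U45={r,v}
C dims 5,6; δ0: rk 5, SNF 1^4·2
degree 0: 5−5−0 = 0 → Ȟ^0 ≅ 0
degree 1: 6−0−5 = 1 plus torsion [2] → Ȟ^1 ≅ Z ⊕ Z/2
degree 2: 0−0−0 = 0 → Ȟ^2 ≅ 0

Ȟ^0(U;F) ≅ 0,  Ȟ^1(U;F) ≅ Z ⊕ Z/2,  Ȟ^2(U;F) ≅ 0


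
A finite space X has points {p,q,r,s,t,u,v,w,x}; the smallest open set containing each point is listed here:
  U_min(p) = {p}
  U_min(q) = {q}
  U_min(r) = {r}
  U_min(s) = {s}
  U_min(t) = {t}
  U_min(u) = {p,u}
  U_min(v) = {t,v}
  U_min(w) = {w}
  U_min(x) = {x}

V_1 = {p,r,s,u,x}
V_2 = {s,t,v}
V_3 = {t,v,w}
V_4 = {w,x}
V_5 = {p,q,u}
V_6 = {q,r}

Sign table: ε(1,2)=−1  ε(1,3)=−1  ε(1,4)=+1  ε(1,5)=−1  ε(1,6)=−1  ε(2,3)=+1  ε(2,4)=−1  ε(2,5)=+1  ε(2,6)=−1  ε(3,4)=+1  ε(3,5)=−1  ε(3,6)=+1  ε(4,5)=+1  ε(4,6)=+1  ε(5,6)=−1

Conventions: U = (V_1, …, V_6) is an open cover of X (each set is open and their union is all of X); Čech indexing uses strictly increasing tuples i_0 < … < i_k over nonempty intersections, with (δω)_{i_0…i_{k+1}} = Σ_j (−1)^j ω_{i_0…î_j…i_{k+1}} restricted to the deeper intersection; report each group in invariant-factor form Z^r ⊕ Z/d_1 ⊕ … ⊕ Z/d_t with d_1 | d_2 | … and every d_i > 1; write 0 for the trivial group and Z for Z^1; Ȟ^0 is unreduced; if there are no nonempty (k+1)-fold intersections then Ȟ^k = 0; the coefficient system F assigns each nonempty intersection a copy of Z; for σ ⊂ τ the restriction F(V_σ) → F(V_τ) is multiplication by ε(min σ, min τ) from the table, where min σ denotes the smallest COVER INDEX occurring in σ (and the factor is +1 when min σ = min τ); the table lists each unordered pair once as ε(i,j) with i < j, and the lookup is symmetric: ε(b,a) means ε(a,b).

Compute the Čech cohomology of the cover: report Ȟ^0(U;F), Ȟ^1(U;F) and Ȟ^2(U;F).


nonempty intersections:
  V12={s} V14={x} V15={p,u} V16={r} V23={t,v} V34={w} V56={q}
C dims 6,7; δ0: rk 6, SNF 1^5·2
Ȟ^0: (6−6)−0=0 ⇒ 0
Ȟ^1: (7−0)−6=1 plus torsion [2] ⇒ Z ⊕ Z/2
Ȟ^2: (0−0)−0=0 ⇒ 0

Ȟ^0 = 0, Ȟ^1 = Z ⊕ Z/2 and Ȟ^2 = 0


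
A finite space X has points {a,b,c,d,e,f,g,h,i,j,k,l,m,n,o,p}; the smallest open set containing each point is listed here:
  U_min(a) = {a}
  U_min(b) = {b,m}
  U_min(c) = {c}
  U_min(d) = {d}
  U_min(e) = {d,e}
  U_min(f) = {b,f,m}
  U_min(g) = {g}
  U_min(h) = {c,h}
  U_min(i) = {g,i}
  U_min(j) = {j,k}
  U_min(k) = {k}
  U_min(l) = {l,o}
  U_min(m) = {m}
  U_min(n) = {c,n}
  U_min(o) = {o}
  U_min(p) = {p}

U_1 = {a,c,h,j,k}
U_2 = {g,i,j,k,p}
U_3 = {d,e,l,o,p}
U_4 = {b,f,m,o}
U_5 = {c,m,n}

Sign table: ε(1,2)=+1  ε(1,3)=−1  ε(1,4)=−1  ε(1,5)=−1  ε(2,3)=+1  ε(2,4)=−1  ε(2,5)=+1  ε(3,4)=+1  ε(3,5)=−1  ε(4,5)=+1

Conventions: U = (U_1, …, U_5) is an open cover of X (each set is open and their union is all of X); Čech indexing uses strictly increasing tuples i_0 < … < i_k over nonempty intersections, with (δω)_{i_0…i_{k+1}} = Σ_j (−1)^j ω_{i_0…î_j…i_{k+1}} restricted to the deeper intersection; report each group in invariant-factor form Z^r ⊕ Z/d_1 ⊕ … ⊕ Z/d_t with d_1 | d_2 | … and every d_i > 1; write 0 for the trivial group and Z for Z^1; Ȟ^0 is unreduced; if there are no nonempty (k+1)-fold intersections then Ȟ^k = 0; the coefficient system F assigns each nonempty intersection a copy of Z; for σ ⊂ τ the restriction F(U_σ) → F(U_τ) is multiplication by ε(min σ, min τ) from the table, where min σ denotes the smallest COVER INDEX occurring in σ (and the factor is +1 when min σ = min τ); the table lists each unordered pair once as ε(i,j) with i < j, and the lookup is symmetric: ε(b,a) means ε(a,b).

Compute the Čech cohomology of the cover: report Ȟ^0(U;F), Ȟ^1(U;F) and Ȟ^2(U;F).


Ȟ^0 = 0, Ȟ^1 = Z/2 and Ȟ^2 = 0

nerve simplices:
  U12={j,k} U15={c} U23={p} U34={o} U45={m}
C dims 5,5; δ0: rk 5, SNF 1^4·2
degree 0: 5−5−0 = 0 → Ȟ^0 ≅ 0
degree 1: 5−0−5 = 0 plus torsion [2] → Ȟ^1 ≅ Z/2
degree 2: 0−0−0 = 0 → Ȟ^2 ≅ 0


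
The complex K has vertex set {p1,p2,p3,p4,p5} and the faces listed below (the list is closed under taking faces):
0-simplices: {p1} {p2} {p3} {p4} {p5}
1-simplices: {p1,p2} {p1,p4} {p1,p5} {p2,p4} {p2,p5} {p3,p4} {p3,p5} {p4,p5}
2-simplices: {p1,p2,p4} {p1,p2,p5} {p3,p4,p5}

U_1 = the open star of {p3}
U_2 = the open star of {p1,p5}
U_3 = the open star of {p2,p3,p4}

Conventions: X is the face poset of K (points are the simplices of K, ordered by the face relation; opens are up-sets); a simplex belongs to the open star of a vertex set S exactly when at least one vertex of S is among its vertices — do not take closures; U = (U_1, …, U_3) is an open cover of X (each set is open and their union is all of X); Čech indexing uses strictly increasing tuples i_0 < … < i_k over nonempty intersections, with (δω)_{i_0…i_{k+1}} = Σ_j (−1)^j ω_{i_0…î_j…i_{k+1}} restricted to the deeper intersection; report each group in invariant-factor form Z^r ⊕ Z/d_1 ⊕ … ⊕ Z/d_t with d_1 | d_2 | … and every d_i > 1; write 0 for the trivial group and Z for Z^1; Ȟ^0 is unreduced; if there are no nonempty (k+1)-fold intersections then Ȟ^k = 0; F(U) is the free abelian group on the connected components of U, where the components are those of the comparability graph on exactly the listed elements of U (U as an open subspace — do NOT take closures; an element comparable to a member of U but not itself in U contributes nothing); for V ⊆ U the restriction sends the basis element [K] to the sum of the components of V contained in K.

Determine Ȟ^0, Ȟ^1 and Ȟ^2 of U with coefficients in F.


cover nerve:
  U1={{p3},{p3,p4},{p3,p5},{p3,p4,p5}} U2={{p1},{p5},{p1,p2},{p1,p4},{p1,p5},{p2,p5},{p3,p5},{p4,p5},{p1,p2,p4},{p1,p2,p5},{p3,p4,p5}} U3={{p2},{p3},{p4},{p1,p2},{p1,p4},{p2,p4},{p2,p5},{p3,p4},{p3,p5},{p4,p5},{p1,p2,p4},{p1,p2,p5},{p3,p4,p5}}
  U12={{p3,p5},{p3,p4,p5}} U13={{p3},{p3,p4},{p3,p5},{p3,p4,p5}} U23={{p1,p2},{p1,p4},{p2,p5},{p3,p5},{p4,p5},{p1,p2,p4},{p1,p2,p5},{p3,p4,p5}}
  U123={{p3,p5},{p3,p4,p5}}
components per intersection:
  U1: {{p3},{p3,p4},{p3,p5},{p3,p4,p5}}
  U2: {{p1},{p5},{p1,p2},{p1,p4},{p1,p5},{p2,p5},{p3,p5},{p4,p5},{p1,p2,p4},{p1,p2,p5},{p3,p4,p5}}
  U3: {{p2},{p3},{p4},{p1,p2},{p1,p4},{p2,p4},{p2,p5},{p3,p4},{p3,p5},{p4,p5},{p1,p2,p4},{p1,p2,p5},{p3,p4,p5}}
  U12: {{p3,p5},{p3,p4,p5}}
  U13: {{p3},{p3,p4},{p3,p5},{p3,p4,p5}}
  U23: {{p1,p2},{p1,p4},{p2,p5},{p1,p2,p4},{p1,p2,p5}} {{p3,p5},{p4,p5},{p3,p4,p5}}
  U123: {{p3,p5},{p3,p4,p5}}
C dims 3,4,1; δ0: rk 2, SNF 1^2; δ1: rk 1, SNF 1^1
Ȟ^0: (3−2)−0=1 ⇒ Z
Ȟ^1: (4−1)−2=1 ⇒ Z
Ȟ^2: (1−0)−1=0 ⇒ 0

Ȟ^0(U;F) ≅ Z,  Ȟ^1(U;F) ≅ Z,  Ȟ^2(U;F) ≅ 0


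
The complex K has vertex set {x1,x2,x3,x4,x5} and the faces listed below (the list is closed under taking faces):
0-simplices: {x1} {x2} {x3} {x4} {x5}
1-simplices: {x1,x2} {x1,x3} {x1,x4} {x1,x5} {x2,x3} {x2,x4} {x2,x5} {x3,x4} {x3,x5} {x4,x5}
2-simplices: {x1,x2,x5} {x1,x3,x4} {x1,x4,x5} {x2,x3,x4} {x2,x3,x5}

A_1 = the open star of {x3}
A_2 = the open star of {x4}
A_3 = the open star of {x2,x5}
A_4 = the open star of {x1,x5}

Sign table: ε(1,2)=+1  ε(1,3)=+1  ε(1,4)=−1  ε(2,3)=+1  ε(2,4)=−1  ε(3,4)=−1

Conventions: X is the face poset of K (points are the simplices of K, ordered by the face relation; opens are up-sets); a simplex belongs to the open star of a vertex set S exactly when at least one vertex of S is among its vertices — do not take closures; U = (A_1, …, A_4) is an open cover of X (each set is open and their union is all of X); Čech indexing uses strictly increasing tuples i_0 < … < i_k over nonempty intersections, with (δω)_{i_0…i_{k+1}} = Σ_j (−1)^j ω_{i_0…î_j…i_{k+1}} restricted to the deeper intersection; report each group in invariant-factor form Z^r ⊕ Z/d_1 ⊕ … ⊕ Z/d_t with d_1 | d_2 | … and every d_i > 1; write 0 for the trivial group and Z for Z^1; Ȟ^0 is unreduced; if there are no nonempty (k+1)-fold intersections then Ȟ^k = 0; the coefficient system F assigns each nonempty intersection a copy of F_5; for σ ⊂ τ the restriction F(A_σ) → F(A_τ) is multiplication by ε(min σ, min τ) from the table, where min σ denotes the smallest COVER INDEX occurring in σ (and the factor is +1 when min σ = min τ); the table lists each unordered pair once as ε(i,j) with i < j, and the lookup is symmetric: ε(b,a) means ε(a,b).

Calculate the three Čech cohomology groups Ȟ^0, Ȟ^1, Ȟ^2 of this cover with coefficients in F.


Ȟ^0(U;F) ≅ Z/5,  Ȟ^1(U;F) ≅ 0,  Ȟ^2(U;F) ≅ Z/5

nerve simplices:
  A1={{x3},{x1,x3},{x2,x3},{x3,x4},{x3,x5},{x1,x3,x4},{x2,x3,x4},{x2,x3,x5}} A2={{x4},{x1,x4},{x2,x4},{x3,x4},{x4,x5},{x1,x3,x4},{x1,x4,x5},{x2,x3,x4}} A3={{x2},{x5},{x1,x2},{x1,x5},{x2,x3},{x2,x4},{x2,x5},{x3,x5},{x4,x5},{x1,x2,x5},{x1,x4,x5},{x2,x3,x4},{x2,x3,x5}} A4={{x1},{x5},{x1,x2},{x1,x3},{x1,x4},{x1,x5},{x2,x5},{x3,x5},{x4,x5},{x1,x2,x5},{x1,x3,x4},{x1,x4,x5},{x2,x3,x5}}
  A12={{x3,x4},{x1,x3,x4},{x2,x3,x4}} A13={{x2,x3},{x3,x5},{x2,x3,x4},{x2,x3,x5}} A14={{x1,x3},{x3,x5},{x1,x3,x4},{x2,x3,x5}} A23={{x2,x4},{x4,x5},{x1,x4,x5},{x2,x3,x4}} A24={{x1,x4},{x4,x5},{x1,x3,x4},{x1,x4,x5}} A34={{x5},{x1,x2},{x1,x5},{x2,x5},{x3,x5},{x4,x5},{x1,x2,x5},{x1,x4,x5},{x2,x3,x5}}
  A123={{x2,x3,x4}} A124={{x1,x3,x4}} A134={{x3,x5},{x2,x3,x5}} A234={{x4,x5},{x1,x4,x5}}
C dims 4,6,4; δ0: rk_F5 3; δ1: rk_F5 3
degree 0: 4−3−0 = 1 → Ȟ^0 ≅ Z/5
degree 1: 6−3−3 = 0 → Ȟ^1 ≅ 0
degree 2: 4−0−3 = 1 → Ȟ^2 ≅ Z/5


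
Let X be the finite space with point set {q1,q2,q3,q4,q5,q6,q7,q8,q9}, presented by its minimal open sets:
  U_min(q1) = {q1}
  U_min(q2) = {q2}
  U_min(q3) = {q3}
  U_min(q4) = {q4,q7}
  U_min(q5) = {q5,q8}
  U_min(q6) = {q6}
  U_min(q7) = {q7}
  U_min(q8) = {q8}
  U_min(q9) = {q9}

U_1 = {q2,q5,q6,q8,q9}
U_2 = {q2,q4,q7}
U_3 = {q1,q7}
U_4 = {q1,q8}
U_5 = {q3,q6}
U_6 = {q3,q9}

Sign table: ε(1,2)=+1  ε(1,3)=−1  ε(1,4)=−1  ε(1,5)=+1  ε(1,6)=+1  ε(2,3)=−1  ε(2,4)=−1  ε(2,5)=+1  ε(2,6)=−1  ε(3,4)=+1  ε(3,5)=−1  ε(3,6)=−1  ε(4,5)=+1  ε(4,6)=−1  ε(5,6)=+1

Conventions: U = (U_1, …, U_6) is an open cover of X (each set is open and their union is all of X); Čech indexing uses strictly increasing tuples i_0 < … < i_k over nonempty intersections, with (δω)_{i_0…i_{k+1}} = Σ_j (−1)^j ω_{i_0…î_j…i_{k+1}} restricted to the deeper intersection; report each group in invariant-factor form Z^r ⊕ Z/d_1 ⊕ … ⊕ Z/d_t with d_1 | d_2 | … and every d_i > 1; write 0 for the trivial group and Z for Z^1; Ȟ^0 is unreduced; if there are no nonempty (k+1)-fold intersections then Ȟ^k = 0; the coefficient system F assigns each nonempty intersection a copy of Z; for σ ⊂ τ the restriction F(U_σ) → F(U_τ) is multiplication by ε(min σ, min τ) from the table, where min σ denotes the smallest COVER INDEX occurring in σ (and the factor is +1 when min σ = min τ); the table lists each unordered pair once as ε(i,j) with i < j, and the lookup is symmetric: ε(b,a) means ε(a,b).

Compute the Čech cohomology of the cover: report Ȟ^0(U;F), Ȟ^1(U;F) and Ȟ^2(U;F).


Ȟ^0 = Z, Ȟ^1 = Z^2, Ȟ^2 = 0

nonempty intersections:
  U12={q2} U14={q8} U15={q6} U16={q9} U23={q7} U34={q1} U56={q3}
C dims 6,7; δ0: rk 5, SNF 1^5
Ȟ^0: (6−5)−0=1 ⇒ Z
Ȟ^1: (7−0)−5=2 ⇒ Z^2
Ȟ^2: (0−0)−0=0 ⇒ 0


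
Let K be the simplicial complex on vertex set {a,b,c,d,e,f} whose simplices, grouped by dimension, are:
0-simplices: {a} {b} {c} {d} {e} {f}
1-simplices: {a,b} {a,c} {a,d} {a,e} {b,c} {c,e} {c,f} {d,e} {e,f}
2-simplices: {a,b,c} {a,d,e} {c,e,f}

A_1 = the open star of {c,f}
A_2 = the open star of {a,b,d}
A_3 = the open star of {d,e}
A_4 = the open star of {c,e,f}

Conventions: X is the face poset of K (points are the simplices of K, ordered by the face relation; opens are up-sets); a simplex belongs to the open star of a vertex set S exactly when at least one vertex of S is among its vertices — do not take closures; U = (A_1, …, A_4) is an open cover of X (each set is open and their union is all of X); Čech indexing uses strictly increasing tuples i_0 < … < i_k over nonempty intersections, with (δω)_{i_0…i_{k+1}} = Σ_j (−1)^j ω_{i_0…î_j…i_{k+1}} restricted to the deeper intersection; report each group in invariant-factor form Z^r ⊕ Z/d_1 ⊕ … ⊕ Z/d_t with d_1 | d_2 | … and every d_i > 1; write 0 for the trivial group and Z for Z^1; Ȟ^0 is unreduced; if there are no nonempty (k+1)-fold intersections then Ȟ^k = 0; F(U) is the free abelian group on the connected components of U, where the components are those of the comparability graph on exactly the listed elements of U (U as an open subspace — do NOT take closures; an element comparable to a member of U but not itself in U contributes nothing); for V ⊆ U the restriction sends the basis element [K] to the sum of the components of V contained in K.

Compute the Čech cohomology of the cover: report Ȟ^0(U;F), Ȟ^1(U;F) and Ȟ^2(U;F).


Ȟ^0(U;F) ≅ Z, Ȟ^1(U;F) ≅ Z and Ȟ^2(U;F) ≅ 0

cover nerve:
  A1={{c},{f},{a,c},{b,c},{c,e},{c,f},{e,f},{a,b,c},{c,e,f}} A2={{a},{b},{d},{a,b},{a,c},{a,d},{a,e},{b,c},{d,e},{a,b,c},{a,d,e}} A3={{d},{e},{a,d},{a,e},{c,e},{d,e},{e,f},{a,d,e},{c,e,f}} A4={{c},{e},{f},{a,c},{a,e},{b,c},{c,e},{c,f},{d,e},{e,f},{a,b,c},{a,d,e},{c,e,f}}
  A12={{a,c},{b,c},{a,b,c}} A13={{c,e},{e,f},{c,e,f}} A14={{c},{f},{a,c},{b,c},{c,e},{c,f},{e,f},{a,b,c},{c,e,f}} A23={{d},{a,d},{a,e},{d,e},{a,d,e}} A24={{a,c},{a,e},{b,c},{d,e},{a,b,c},{a,d,e}} A34={{e},{a,e},{c,e},{d,e},{e,f},{a,d,e},{c,e,f}}
  A124={{a,c},{b,c},{a,b,c}} A134={{c,e},{e,f},{c,e,f}} A234={{a,e},{d,e},{a,d,e}}
components per intersection:
  A1: {{c},{f},{a,c},{b,c},{c,e},{c,f},{e,f},{a,b,c},{c,e,f}}
  A2: {{a},{b},{d},{a,b},{a,c},{a,d},{a,e},{b,c},{d,e},{a,b,c},{a,d,e}}
  A3: {{d},{e},{a,d},{a,e},{c,e},{d,e},{e,f},{a,d,e},{c,e,f}}
  A4: {{c},{e},{f},{a,c},{a,e},{b,c},{c,e},{c,f},{d,e},{e,f},{a,b,c},{a,d,e},{c,e,f}}
  A12: {{a,c},{b,c},{a,b,c}}
  A13: {{c,e},{e,f},{c,e,f}}
  A14: {{c},{f},{a,c},{b,c},{c,e},{c,f},{e,f},{a,b,c},{c,e,f}}
  A23: {{d},{a,d},{a,e},{d,e},{a,d,e}}
  A24: {{a,c},{b,c},{a,b,c}} {{a,e},{d,e},{a,d,e}}
  A34: {{e},{a,e},{c,e},{d,e},{e,f},{a,d,e},{c,e,f}}
  A124: {{a,c},{b,c},{a,b,c}}
  A134: {{c,e},{e,f},{c,e,f}}
  A234: {{a,e},{d,e},{a,d,e}}
C dims 4,7,3; δ0: rk 3, SNF 1^3; δ1: rk 3, SNF 1^3
Ȟ^0: (4−3)−0=1 ⇒ Z
Ȟ^1: (7−3)−3=1 ⇒ Z
Ȟ^2: (3−0)−3=0 ⇒ 0


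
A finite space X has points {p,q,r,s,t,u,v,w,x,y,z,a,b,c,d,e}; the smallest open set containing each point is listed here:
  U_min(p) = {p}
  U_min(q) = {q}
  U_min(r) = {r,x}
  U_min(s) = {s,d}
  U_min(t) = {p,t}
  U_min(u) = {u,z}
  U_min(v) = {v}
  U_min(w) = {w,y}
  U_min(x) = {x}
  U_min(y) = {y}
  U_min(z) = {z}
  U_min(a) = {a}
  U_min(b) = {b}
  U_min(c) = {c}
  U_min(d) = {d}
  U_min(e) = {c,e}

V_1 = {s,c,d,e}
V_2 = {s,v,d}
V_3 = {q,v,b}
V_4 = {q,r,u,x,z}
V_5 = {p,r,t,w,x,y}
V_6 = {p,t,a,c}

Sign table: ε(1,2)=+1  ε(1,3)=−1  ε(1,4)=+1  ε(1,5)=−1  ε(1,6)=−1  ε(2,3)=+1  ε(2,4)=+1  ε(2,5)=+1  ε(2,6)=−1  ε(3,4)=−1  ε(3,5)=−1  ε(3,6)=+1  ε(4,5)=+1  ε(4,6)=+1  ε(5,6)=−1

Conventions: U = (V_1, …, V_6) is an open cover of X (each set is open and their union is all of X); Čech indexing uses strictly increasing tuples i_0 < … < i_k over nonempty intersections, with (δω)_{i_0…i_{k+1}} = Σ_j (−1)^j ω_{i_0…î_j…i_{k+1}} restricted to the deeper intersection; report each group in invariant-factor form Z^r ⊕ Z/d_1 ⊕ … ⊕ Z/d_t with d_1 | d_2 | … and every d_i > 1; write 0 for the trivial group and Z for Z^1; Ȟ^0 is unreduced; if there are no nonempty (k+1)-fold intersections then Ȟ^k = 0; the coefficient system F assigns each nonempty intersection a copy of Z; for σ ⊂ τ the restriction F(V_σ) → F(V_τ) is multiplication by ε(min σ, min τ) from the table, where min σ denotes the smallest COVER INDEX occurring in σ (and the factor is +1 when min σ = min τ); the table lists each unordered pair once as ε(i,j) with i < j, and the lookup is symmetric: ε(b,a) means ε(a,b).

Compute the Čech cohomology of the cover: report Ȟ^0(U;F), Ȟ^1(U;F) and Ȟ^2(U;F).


Ȟ^0(U;F) ≅ 0,  Ȟ^1(U;F) ≅ Z/2,  Ȟ^2(U;F) ≅ 0

cover nerve:
  V12={s,d} V16={c} V23={v} V34={q} V45={r,x} V56={p,t}
C dims 6,6; δ0: rk 6, SNF 1^5·2
Ȟ^0: (6−6)−0=0 ⇒ 0
Ȟ^1: (6−0)−6=0 plus torsion [2] ⇒ Z/2
Ȟ^2: (0−0)−0=0 ⇒ 0
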